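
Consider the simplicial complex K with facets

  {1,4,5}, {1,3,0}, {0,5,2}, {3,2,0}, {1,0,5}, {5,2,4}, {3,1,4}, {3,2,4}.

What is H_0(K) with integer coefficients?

Fix the vertex order 0 < 1 < 2 < 3 < 4 < 5 and write every simplex with vertices in increasing order. Then dim K = 2 and the simplices of K are:

  0-simplices (6): [0], [1], [2], [3], [4], [5]
  1-simplices (12): [0,1], [0,2], [0,3], [0,5], [1,3], [1,4], [1,5], [2,3], [2,4], [2,5], [3,4], [4,5]
  2-simplices (8): [0,1,3], [0,1,5], [0,2,3], [0,2,5], [1,3,4], [1,4,5], [2,3,4], [2,4,5]

giving chain groups C_0 ≅ Z^6, C_1 ≅ Z^12, C_2 ≅ Z^8.

∂_1: C_1 → C_0 maps an edge to its endpoints' difference, ∂[p,q] = q − p. For instance
  ∂[1,4] = [4] − [1].
This gives a 6×12 integer matrix of rank 5; reducing to Smith normal form yields diagonal entries (1,1,1,1,1).

The boundary map ∂_2: C_2 → C_1 sends each 2-simplex [p,q,r] to [q,r] − [p,r] + [p,q]. For instance
  ∂[1,4,5] = [4,5] − [1,5] + [1,4],
  ∂[2,4,5] = [4,5] − [2,5] + [2,4].
The resulting 12×8 matrix has rank 7, and its Smith normal form has invariant factors (1,1,1,1,1,1,1).

From H_k ≅ ker(∂_k) / im(∂_{k+1}) we obtain:

  H_0: rank C_0 − rank ∂_1 = 6 − 5 = 1, and the invariant factors of ∂_1 are all 1, so H_0 = Z.

H_0 ≅ Z.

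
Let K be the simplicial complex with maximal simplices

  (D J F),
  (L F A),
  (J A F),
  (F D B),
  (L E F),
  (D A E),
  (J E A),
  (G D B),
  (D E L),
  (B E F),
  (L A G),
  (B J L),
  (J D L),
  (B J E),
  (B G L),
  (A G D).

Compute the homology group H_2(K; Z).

We work with the vertex ordering A < B < D < E < F < G < J < L. The simplices of K, each written with vertices in increasing order, are:

  0-simplices (8): A, B, D, E, F, G, J, L
  1-simplices (24): AD, AE, AF, AG, AJ, AL, BD, BE, BF, BG, BJ, BL, DE, DF, DG, DJ, DL, EF, EJ, EL, FJ, FL, GL, JL
  2-simplices (16): ADE, ADG, AEJ, AFJ, AFL, AGL, BDF, BDG, BEF, BEJ, BGL, BJL, DEL, DFJ, DJL, EFL

giving chain groups C_0 ≅ Z^8, C_1 ≅ Z^24, C_2 ≅ Z^16.

∂_1: C_1 → C_0 maps an edge to its endpoints' difference, ∂[p,q] = q − p. For instance
  ∂EJ = J − E.
The resulting 8×24 matrix has rank 7, and its Smith normal form has invariant factors (1,1,1,1,1,1,1).

The boundary map ∂_2: C_2 → C_1 sends each 2-simplex [p,q,r] to [q,r] − [p,r] + [p,q]. For instance
  ∂BDG = DG − BG + BD,
  ∂ADG = DG − AG + AD.
As a 24×16 matrix over Z this has rank 15, with invariant factors (1,1,1,1,1,1,1,1,1,1,1,1,1,1,1).

From H_k ≅ ker(∂_k) / im(∂_{k+1}) we obtain:

  H_2: rank ker ∂_2 − rank ∂_3 = (16 − 15) − 0 = 1, and there is no ∂_3, so H_2 = Z.

H_2 = Z.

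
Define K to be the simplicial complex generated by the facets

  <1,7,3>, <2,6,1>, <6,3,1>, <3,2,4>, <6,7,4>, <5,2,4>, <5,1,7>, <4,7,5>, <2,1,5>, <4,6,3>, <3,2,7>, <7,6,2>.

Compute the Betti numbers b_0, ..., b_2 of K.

Order the vertices as 1 < 2 < 3 < 4 < 5 < 6 < 7. Listing each simplex with vertices in this order, K has dimension 2 with simplices:

  0-simplices (7): [1], [2], [3], [4], [5], [6], [7]
  1-simplices (18): [1,2], [1,3], [1,5], [1,6], [1,7], [2,3], [2,4], [2,5], [2,6], [2,7], [3,4], [3,6], [3,7], [4,5], [4,6], [4,7], [5,7], [6,7]
  2-simplices (12): [1,2,5], [1,2,6], [1,3,6], [1,3,7], [1,5,7], [2,3,4], [2,3,7], [2,4,5], [2,6,7], [3,4,6], [4,5,7], [4,6,7]

so the chain groups are C_0 ≅ Z^7, C_1 ≅ Z^18, C_2 ≅ Z^12.

∂_1: C_1 → C_0 is given by ∂[p,q] = [q] − [p].
This gives a 7×18 integer matrix of rank 6; reducing to Smith normal form yields diagonal entries (1,1,1,1,1,1).

Boundary ∂_2: C_2 → C_1 sends each 2-simplex [p,q,r] to [q,r] − [p,r] + [p,q]. For instance
  ∂[1,2,6] = [2,6] − [1,6] + [1,2],
  ∂[2,6,7] = [6,7] − [2,7] + [2,6].
As a 18×12 matrix over Z this has rank 12, with invariant factors (1,1,1,1,1,1,1,1,1,1,1,2).

From H_k ≅ ker(∂_k) / im(∂_{k+1}) we obtain:

  H_0: rank C_0 − rank ∂_1 = 7 − 6 = 1, and the invariant factors of ∂_1 are all 1, so H_0 = Z.
  H_1: rank ker ∂_1 − rank ∂_2 = (18 − 6) − 12 = 0, and ∂_2 has invariant factor 2 > 1, so H_1 = Z_2.
  H_2: rank ker ∂_2 − rank ∂_3 = (12 − 12) − 0 = 0, and there is no ∂_3, so H_2 = 0.

As a check, the Euler characteristic is 7 − 18 + 12 = 1, which agrees with 1 − 0 + 0 = 1.
(K is a triangulation of the real projective plane RP^2.)

Hence the Betti numbers are b_0 = 1, b_1 = 0, b_2 = 0.

b_0 = 1, b_1 = 0, b_2 = 0.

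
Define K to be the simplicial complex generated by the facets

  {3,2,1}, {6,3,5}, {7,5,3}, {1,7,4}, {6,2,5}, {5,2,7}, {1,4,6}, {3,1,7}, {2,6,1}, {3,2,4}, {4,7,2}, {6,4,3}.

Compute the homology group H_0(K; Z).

H_0 = Z.

Take the total order 1 < 2 < 3 < 4 < 5 < 6 < 7 on the vertex set. Then K (dimension 2) consists of the simplices:

  0-simplices (7): [1], [2], [3], [4], [5], [6], [7]
  1-simplices (18): [1,2], [1,3], [1,4], [1,6], [1,7], [2,3], [2,4], [2,5], [2,6], [2,7], [3,4], [3,5], [3,6], [3,7], [4,6], [4,7], [5,6], [5,7]
  2-simplices (12): [1,2,3], [1,2,6], [1,3,7], [1,4,6], [1,4,7], [2,3,4], [2,4,7], [2,5,6], [2,5,7], [3,4,6], [3,5,6], [3,5,7]

so the chain groups are C_0 ≅ Z^7, C_1 ≅ Z^18, C_2 ≅ Z^12.

∂_1: C_1 → C_0 maps an edge to its endpoints' difference, ∂[p,q] = q − p. For instance
  ∂[4,7] = [7] − [4].
The 7×18 boundary matrix has rank 6 and Smith normal form diag(1,1,1,1,1,1).

∂_2: C_2 → C_1 acts by ∂[p,q,r] = [q,r] − [p,r] + [p,q]. For instance
  ∂[2,5,7] = [5,7] − [2,7] + [2,5],
  ∂[3,4,6] = [4,6] − [3,6] + [3,4].
The resulting 18×12 matrix has rank 12, and its Smith normal form has invariant factors (1,1,1,1,1,1,1,1,1,1,1,2).

Now H_k = ker ∂_k / im ∂_{k+1}, so:

  H_0: rank C_0 − rank ∂_1 = 7 − 6 = 1, and the invariant factors of ∂_1 are all 1, so H_0 = Z.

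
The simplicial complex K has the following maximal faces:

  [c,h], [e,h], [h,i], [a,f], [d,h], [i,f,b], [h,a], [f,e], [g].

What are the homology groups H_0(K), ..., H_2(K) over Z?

We work with the vertex ordering a < b < c < d < e < f < g < h < i. The simplices of K, each written with vertices in increasing order, are:

  0-simplices (9): a, b, c, d, e, f, g, h, i
  1-simplices (10): af, ah, bf, bi, ch, dh, ef, eh, fi, hi
  2-simplices (1): bfi

so the chain groups are C_0 ≅ Z^9, C_1 ≅ Z^10, C_2 ≅ Z^1.

Boundary ∂_1: C_1 → C_0 sends each edge [p,q] (with p < q) to q − p.
As a 9×10 matrix over Z this has rank 7, with invariant factors (1,1,1,1,1,1,1).

∂_2: C_2 → C_1 maps a triangle to the signed sum of its edges. For instance
  ∂bfi = fi − bi + bf.
This gives a 10×1 integer matrix of rank 1; reducing to Smith normal form yields diagonal entries (1).

Computing H_k = (kernel of ∂_k) / (image of ∂_{k+1}):

  H_0: rank C_0 − rank ∂_1 = 9 − 7 = 2, and the invariant factors of ∂_1 are all 1, so H_0 ≅ Z^2.
  H_1: rank ker ∂_1 − rank ∂_2 = (10 − 7) − 1 = 2, and the invariant factors of ∂_2 are all 1, so H_1 ≅ Z^2.
  H_2: rank ker ∂_2 − rank ∂_3 = (1 − 1) − 0 = 0, and there is no ∂_3, so H_2 ≅ 0.

As a check, the Euler characteristic is 9 − 10 + 1 = 0, which agrees with 2 − 2 + 0 = 0.

H_0 = Z^2,  H_1 = Z^2,  H_2 = 0.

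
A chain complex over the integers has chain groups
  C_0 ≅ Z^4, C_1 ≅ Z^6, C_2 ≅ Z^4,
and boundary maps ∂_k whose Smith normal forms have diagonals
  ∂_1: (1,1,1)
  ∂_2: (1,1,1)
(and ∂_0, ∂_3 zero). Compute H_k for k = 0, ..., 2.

H_0: b_0 = 4 − 0 − 3 = 1; torsion from ∂_1 factors > 1: none. So H_0 ≅ Z.
H_1: b_1 = 6 − 3 − 3 = 0; torsion from ∂_2 factors > 1: none. So H_1 ≅ 0.
H_2: b_2 = 4 − 3 − 0 = 1; torsion from ∂_3 factors > 1: none. So H_2 ≅ Z.

H_0 ≅ Z,  H_1 = 0,  H_2 ≅ Z.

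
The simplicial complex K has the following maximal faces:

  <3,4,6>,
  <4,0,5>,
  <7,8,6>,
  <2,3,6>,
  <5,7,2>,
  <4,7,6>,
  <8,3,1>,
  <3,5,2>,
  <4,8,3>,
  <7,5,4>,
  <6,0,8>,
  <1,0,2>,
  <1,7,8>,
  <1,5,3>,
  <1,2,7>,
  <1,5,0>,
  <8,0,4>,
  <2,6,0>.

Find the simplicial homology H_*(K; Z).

H_0 = Z,  H_1 = Z ⊕ Z/2Z,  H_2 = 0.

We work with the vertex ordering 0 < 1 < 2 < 3 < 4 < 5 < 6 < 7 < 8. The simplices of K, each written with vertices in increasing order, are:

  0-simplices (9): [0], [1], [2], [3], [4], [5], [6], [7], [8]
  1-simplices (27): (27 of them)
  2-simplices (18): [0,1,2], [0,1,5], [0,2,6], [0,4,5], [0,4,8], [0,6,8], [1,2,7], [1,3,5], [1,3,8], [1,7,8], [2,3,5], [2,3,6], [2,5,7], [3,4,6], [3,4,8], [4,5,7], [4,6,7], [6,7,8]

giving chain groups C_0 ≅ Z^9, C_1 ≅ Z^27, C_2 ≅ Z^18.

Boundary ∂_1: C_1 → C_0 is given by ∂[p,q] = [q] − [p].
As a 9×27 matrix over Z this has rank 8, with invariant factors (1,1,1,1,1,1,1,1).

The boundary map ∂_2: C_2 → C_1 acts by ∂[p,q,r] = [q,r] − [p,r] + [p,q]. For instance
  ∂[1,3,8] = [3,8] − [1,8] + [1,3],
  ∂[1,2,7] = [2,7] − [1,7] + [1,2].
As a 27×18 matrix over Z this has rank 18, with invariant factors (1,1,1,1,1,1,1,1,1,1,1,1,1,1,1,1,1,2).

Computing H_k = (kernel of ∂_k) / (image of ∂_{k+1}):

  H_0: rank C_0 − rank ∂_1 = 9 − 8 = 1, and the invariant factors of ∂_1 are all 1, so H_0 = Z.
  H_1: rank ker ∂_1 − rank ∂_2 = (27 − 8) − 18 = 1, and ∂_2 has invariant factor 2 > 1, so H_1 = Z ⊕ Z/2Z.
  H_2: rank ker ∂_2 − rank ∂_3 = (18 − 18) − 0 = 0, and there is no ∂_3, so H_2 = 0.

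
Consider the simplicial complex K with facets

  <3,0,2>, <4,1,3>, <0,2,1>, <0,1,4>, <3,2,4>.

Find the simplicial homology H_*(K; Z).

H_0 ≅ Z,  H_1 ≅ Z,  H_2 = 0.

Fix the vertex order 0 < 1 < 2 < 3 < 4 and write every simplex with vertices in increasing order. Then dim K = 2 and the simplices of K are:

  0-simplices (5): [0], [1], [2], [3], [4]
  1-simplices (10): [0,1], [0,2], [0,3], [0,4], [1,2], [1,3], [1,4], [2,3], [2,4], [3,4]
  2-simplices (5): [0,1,2], [0,1,4], [0,2,3], [1,3,4], [2,3,4]

Hence C_0 ≅ Z^5, C_1 ≅ Z^10, C_2 ≅ Z^5.

The boundary map ∂_1: C_1 → C_0 sends each edge [p,q] (with p < q) to q − p.
As a 5×10 matrix over Z this has rank 4, with invariant factors (1,1,1,1).

The boundary map ∂_2: C_2 → C_1 maps a triangle to the signed sum of its edges. For instance
  ∂[0,2,3] = [2,3] − [0,3] + [0,2],
  ∂[0,1,4] = [1,4] − [0,4] + [0,1].
This gives a 10×5 integer matrix of rank 5; reducing to Smith normal form yields diagonal entries (1,1,1,1,1).

Reading off H_k = ker ∂_k / im ∂_{k+1}:

  H_0: rank C_0 − rank ∂_1 = 5 − 4 = 1, and the invariant factors of ∂_1 are all 1, so H_0 ≅ Z.
  H_1: rank ker ∂_1 − rank ∂_2 = (10 − 4) − 5 = 1, and the invariant factors of ∂_2 are all 1, so H_1 ≅ Z.
  H_2: rank ker ∂_2 − rank ∂_3 = (5 − 5) − 0 = 0, and there is no ∂_3, so H_2 ≅ 0.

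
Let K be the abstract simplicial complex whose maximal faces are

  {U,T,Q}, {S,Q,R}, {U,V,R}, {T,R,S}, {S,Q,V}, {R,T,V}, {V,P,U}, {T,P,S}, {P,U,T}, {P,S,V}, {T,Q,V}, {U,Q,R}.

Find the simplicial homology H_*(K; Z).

H_0 = Z,  H_1 = Z/2Z,  H_2 = 0.

Take the total order P < Q < R < S < T < U < V on the vertex set. Then K (dimension 2) consists of the simplices:

  0-simplices (7): P, Q, R, S, T, U, V
  1-simplices (18): PS, PT, PU, PV, QR, QS, QT, QU, QV, RS, RT, RU, RV, ST, SV, TU, TV, UV
  2-simplices (12): PST, PSV, PTU, PUV, QRS, QRU, QSV, QTU, QTV, RST, RTV, RUV

giving chain groups C_0 ≅ Z^7, C_1 ≅ Z^18, C_2 ≅ Z^12.

Boundary ∂_1: C_1 → C_0 maps an edge to its endpoints' difference, ∂[p,q] = q − p.
The 7×18 boundary matrix has rank 6 and Smith normal form diag(1,1,1,1,1,1).

The boundary map ∂_2: C_2 → C_1 maps a triangle to the signed sum of its edges. For instance
  ∂QRS = RS − QS + QR,
  ∂RST = ST − RT + RS.
As a 18×12 matrix over Z this has rank 12, with invariant factors (1,1,1,1,1,1,1,1,1,1,1,2).

Computing H_k = (kernel of ∂_k) / (image of ∂_{k+1}):

  H_0: rank C_0 − rank ∂_1 = 7 − 6 = 1, and the invariant factors of ∂_1 are all 1, so H_0 ≅ Z.
  H_1: rank ker ∂_1 − rank ∂_2 = (18 − 6) − 12 = 0, and ∂_2 has invariant factor 2 > 1, so H_1 ≅ Z/2Z.
  H_2: rank ker ∂_2 − rank ∂_3 = (12 − 12) − 0 = 0, and there is no ∂_3, so H_2 ≅ 0.

As a check, the Euler characteristic is 7 − 18 + 12 = 1, which agrees with 1 − 0 + 0 = 1.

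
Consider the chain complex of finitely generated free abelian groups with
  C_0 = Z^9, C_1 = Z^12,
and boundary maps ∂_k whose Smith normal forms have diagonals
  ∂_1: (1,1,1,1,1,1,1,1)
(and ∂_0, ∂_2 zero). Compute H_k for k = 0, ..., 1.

H_0 ≅ Z,  H_1 ≅ Z^4.

H_0: b_0 = 9 − 0 − 8 = 1; torsion from ∂_1 factors > 1: none. So H_0 ≅ Z.
H_1: b_1 = 12 − 8 − 0 = 4; torsion from ∂_2 factors > 1: none. So H_1 ≅ Z^4.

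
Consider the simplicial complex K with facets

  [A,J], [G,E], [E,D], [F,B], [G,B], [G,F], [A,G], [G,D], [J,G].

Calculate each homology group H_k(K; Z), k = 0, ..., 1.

H_0 = Z,  H_1 = Z^3.

Order the vertices as A < B < D < E < F < G < J. Listing each simplex with vertices in this order, K has dimension 1 with simplices:

  0-simplices (7): A, B, D, E, F, G, J
  1-simplices (9): AG, AJ, BF, BG, DE, DG, EG, FG, GJ

Hence C_0 ≅ Z^7, C_1 ≅ Z^9.

The boundary map ∂_1: C_1 → C_0 is given by ∂[p,q] = [q] − [p].
As a 7×9 matrix over Z this has rank 6, with invariant factors (1,1,1,1,1,1).

From H_k ≅ ker(∂_k) / im(∂_{k+1}) we obtain:

  H_0: rank C_0 − rank ∂_1 = 7 − 6 = 1, and the invariant factors of ∂_1 are all 1, so H_0 ≅ Z.
  H_1: rank ker ∂_1 − rank ∂_2 = (9 − 6) − 0 = 3, and there is no ∂_2, so H_1 ≅ Z^3.

(K is a triangulation of a wedge of 3 circles.)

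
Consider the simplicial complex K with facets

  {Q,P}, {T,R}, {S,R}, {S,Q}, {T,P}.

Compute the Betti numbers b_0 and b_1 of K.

Order the vertices as P < Q < R < S < T. Listing each simplex with vertices in this order, K has dimension 1 with simplices:

  0-simplices (5): P, Q, R, S, T
  1-simplices (5): PQ, PT, QS, RS, RT

giving chain groups C_0 ≅ Z^5, C_1 ≅ Z^5.

The boundary map ∂_1: C_1 → C_0 sends each edge [p,q] (with p < q) to q − p. For instance
  ∂RS = S − R.
The resulting 5×5 matrix has rank 4, and its Smith normal form has invariant factors (1,1,1,1).

Now H_k = ker ∂_k / im ∂_{k+1}, so:

  H_0: rank C_0 − rank ∂_1 = 5 − 4 = 1, and the invariant factors of ∂_1 are all 1, so H_0 ≅ Z.
  H_1: rank ker ∂_1 − rank ∂_2 = (5 − 4) − 0 = 1, and there is no ∂_2, so H_1 ≅ Z.

As a check, the Euler characteristic is 5 − 5 = 0, which agrees with 1 − 1 = 0.

Hence the Betti numbers are b_0 = 1, b_1 = 1.

b_0 = 1, b_1 = 1.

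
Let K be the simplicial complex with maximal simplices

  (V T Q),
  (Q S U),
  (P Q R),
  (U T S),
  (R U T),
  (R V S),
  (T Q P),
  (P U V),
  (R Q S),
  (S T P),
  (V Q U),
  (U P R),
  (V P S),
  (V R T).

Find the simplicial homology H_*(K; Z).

Take the total order P < Q < R < S < T < U < V on the vertex set. Then K (dimension 2) consists of the simplices:

  0-simplices (7): P, Q, R, S, T, U, V
  1-simplices (21): PQ, PR, PS, PT, PU, PV, QR, QS, QT, QU, QV, RS, RT, RU, RV, ST, SU, SV, TU, TV, UV
  2-simplices (14): PQR, PQT, PRU, PST, PSV, PUV, QRS, QSU, QTV, QUV, RSV, RTU, RTV, STU

Hence C_0 ≅ Z^7, C_1 ≅ Z^21, C_2 ≅ Z^14.

Boundary ∂_1: C_1 → C_0 is given by ∂[p,q] = [q] − [p]. For instance
  ∂PQ = Q − P.
This gives a 7×21 integer matrix of rank 6; reducing to Smith normal form yields diagonal entries (1,1,1,1,1,1).

∂_2: C_2 → C_1 acts by ∂[p,q,r] = [q,r] − [p,r] + [p,q]. For instance
  ∂QUV = UV − QV + QU,
  ∂RTU = TU − RU + RT.
The 21×14 boundary matrix has rank 13 and Smith normal form diag(1,1,1,1,1,1,1,1,1,1,1,1,1).

Reading off H_k = ker ∂_k / im ∂_{k+1}:

  H_0: rank C_0 − rank ∂_1 = 7 − 6 = 1, and the invariant factors of ∂_1 are all 1, so H_0 ≅ Z.
  H_1: rank ker ∂_1 − rank ∂_2 = (21 − 6) − 13 = 2, and the invariant factors of ∂_2 are all 1, so H_1 ≅ Z^2.
  H_2: rank ker ∂_2 − rank ∂_3 = (14 − 13) − 0 = 1, and there is no ∂_3, so H_2 ≅ Z.

(K is a triangulation of the torus T^2.)

H_0 = Z,  H_1 = Z^2,  H_2 = Z.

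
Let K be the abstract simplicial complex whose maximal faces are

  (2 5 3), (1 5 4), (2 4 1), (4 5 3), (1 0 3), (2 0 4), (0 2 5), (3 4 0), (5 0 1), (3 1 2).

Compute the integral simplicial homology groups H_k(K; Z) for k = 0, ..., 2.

H_0 = Z,  H_1 = Z/2,  H_2 = 0.

Take the total order 0 < 1 < 2 < 3 < 4 < 5 on the vertex set. Then K (dimension 2) consists of the simplices:

  0-simplices (6): [0], [1], [2], [3], [4], [5]
  1-simplices (15): [0,1], [0,2], [0,3], [0,4], [0,5], [1,2], [1,3], [1,4], [1,5], [2,3], [2,4], [2,5], [3,4], [3,5], [4,5]
  2-simplices (10): [0,1,3], [0,1,5], [0,2,4], [0,2,5], [0,3,4], [1,2,3], [1,2,4], [1,4,5], [2,3,5], [3,4,5]

giving chain groups C_0 ≅ Z^6, C_1 ≅ Z^15, C_2 ≅ Z^10.

Boundary ∂_1: C_1 → C_0 sends each edge [p,q] (with p < q) to q − p.
As a 6×15 matrix over Z this has rank 5, with invariant factors (1,1,1,1,1).

The boundary map ∂_2: C_2 → C_1 acts by ∂[p,q,r] = [q,r] − [p,r] + [p,q]. For instance
  ∂[0,1,3] = [1,3] − [0,3] + [0,1],
  ∂[0,2,4] = [2,4] − [0,4] + [0,2].
This gives a 15×10 integer matrix of rank 10; reducing to Smith normal form yields diagonal entries (1,1,1,1,1,1,1,1,1,2).

Computing H_k = (kernel of ∂_k) / (image of ∂_{k+1}):

  H_0: rank C_0 − rank ∂_1 = 6 − 5 = 1, and the invariant factors of ∂_1 are all 1, so H_0 ≅ Z.
  H_1: rank ker ∂_1 − rank ∂_2 = (15 − 5) − 10 = 0, and ∂_2 has invariant factor 2 > 1, so H_1 ≅ Z/2.
  H_2: rank ker ∂_2 − rank ∂_3 = (10 − 10) − 0 = 0, and there is no ∂_3, so H_2 ≅ 0.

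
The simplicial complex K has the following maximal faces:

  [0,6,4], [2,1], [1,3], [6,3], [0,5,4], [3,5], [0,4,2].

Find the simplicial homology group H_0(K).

H_0 ≅ Z.

Order the vertices as 0 < 1 < 2 < 3 < 4 < 5 < 6. Listing each simplex with vertices in this order, K has dimension 2 with simplices:

  0-simplices (7): [0], [1], [2], [3], [4], [5], [6]
  1-simplices (11): [0,2], [0,4], [0,5], [0,6], [1,2], [1,3], [2,4], [3,5], [3,6], [4,5], [4,6]
  2-simplices (3): [0,2,4], [0,4,5], [0,4,6]

so the chain groups are C_0 ≅ Z^7, C_1 ≅ Z^11, C_2 ≅ Z^3.

The boundary map ∂_1: C_1 → C_0 maps an edge to its endpoints' difference, ∂[p,q] = q − p. For instance
  ∂[1,3] = [3] − [1].
The 7×11 boundary matrix has rank 6 and Smith normal form diag(1,1,1,1,1,1).

Boundary ∂_2: C_2 → C_1 maps a triangle to the signed sum of its edges. For instance
  ∂[0,4,6] = [4,6] − [0,6] + [0,4],
  ∂[0,4,5] = [4,5] − [0,5] + [0,4].
The resulting 11×3 matrix has rank 3, and its Smith normal form has invariant factors (1,1,1).

From H_k ≅ ker(∂_k) / im(∂_{k+1}) we obtain:

  H_0: rank C_0 − rank ∂_1 = 7 − 6 = 1, and the invariant factors of ∂_1 are all 1, so H_0 ≅ Z.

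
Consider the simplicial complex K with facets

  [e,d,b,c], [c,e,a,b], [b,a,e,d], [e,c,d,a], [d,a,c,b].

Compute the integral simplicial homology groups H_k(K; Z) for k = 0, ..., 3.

H_0 ≅ Z,  H_1 = 0,  H_2 = 0,  H_3 ≅ Z.

Fix the vertex order a < b < c < d < e and write every simplex with vertices in increasing order. Then dim K = 3 and the simplices of K are:

  0-simplices (5): a, b, c, d, e
  1-simplices (10): ab, ac, ad, ae, bc, bd, be, cd, ce, de
  2-simplices (10): abc, abd, abe, acd, ace, ade, bcd, bce, bde, cde
  3-simplices (5): abcd, abce, abde, acde, bcde

giving chain groups C_0 ≅ Z^5, C_1 ≅ Z^10, C_2 ≅ Z^10, C_3 ≅ Z^5.

The boundary map ∂_1: C_1 → C_0 sends each edge [p,q] (with p < q) to q − p.
The resulting 5×10 matrix has rank 4, and its Smith normal form has invariant factors (1,1,1,1).

∂_2: C_2 → C_1 sends each 2-simplex [p,q,r] to [q,r] − [p,r] + [p,q]. For instance
  ∂acd = cd − ad + ac,
  ∂bce = ce − be + bc.
The 10×10 boundary matrix has rank 6 and Smith normal form diag(1,1,1,1,1,1).

Boundary ∂_3: C_3 → C_2 sends each 3-simplex σ to the alternating sum Σ_i (−1)^i (σ with its i-th vertex removed). For instance
  ∂abce = bce − ace + abe − abc,
  ∂abcd = bcd − acd + abd − abc.
The resulting 10×5 matrix has rank 4, and its Smith normal form has invariant factors (1,1,1,1).

Now H_k = ker ∂_k / im ∂_{k+1}, so:

  H_0: rank C_0 − rank ∂_1 = 5 − 4 = 1, and the invariant factors of ∂_1 are all 1, so H_0 = Z.
  H_1: rank ker ∂_1 − rank ∂_2 = (10 − 4) − 6 = 0, and the invariant factors of ∂_2 are all 1, so H_1 = 0.
  H_2: rank ker ∂_2 − rank ∂_3 = (10 − 6) − 4 = 0, and the invariant factors of ∂_3 are all 1, so H_2 = 0.
  H_3: rank ker ∂_3 − rank ∂_4 = (5 − 4) − 0 = 1, and there is no ∂_4, so H_3 = Z.

(K is a triangulation of the 3-sphere S^3.)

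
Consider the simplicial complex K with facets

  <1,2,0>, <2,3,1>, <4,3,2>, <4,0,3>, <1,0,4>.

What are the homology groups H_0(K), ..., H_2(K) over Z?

H_0 = Z,  H_1 = Z,  H_2 = 0.

Take the total order 0 < 1 < 2 < 3 < 4 on the vertex set. Then K (dimension 2) consists of the simplices:

  0-simplices (5): [0], [1], [2], [3], [4]
  1-simplices (10): [0,1], [0,2], [0,3], [0,4], [1,2], [1,3], [1,4], [2,3], [2,4], [3,4]
  2-simplices (5): [0,1,2], [0,1,4], [0,3,4], [1,2,3], [2,3,4]

giving chain groups C_0 ≅ Z^5, C_1 ≅ Z^10, C_2 ≅ Z^5.

∂_1: C_1 → C_0 sends each edge [p,q] (with p < q) to q − p. For instance
  ∂[1,2] = [2] − [1].
The resulting 5×10 matrix has rank 4, and its Smith normal form has invariant factors (1,1,1,1).

Boundary ∂_2: C_2 → C_1 acts by ∂[p,q,r] = [q,r] − [p,r] + [p,q]. For instance
  ∂[1,2,3] = [2,3] − [1,3] + [1,2],
  ∂[2,3,4] = [3,4] − [2,4] + [2,3].
This gives a 10×5 integer matrix of rank 5; reducing to Smith normal form yields diagonal entries (1,1,1,1,1).

Computing H_k = (kernel of ∂_k) / (image of ∂_{k+1}):

  H_0: rank C_0 − rank ∂_1 = 5 − 4 = 1, and the invariant factors of ∂_1 are all 1, so H_0 = Z.
  H_1: rank ker ∂_1 − rank ∂_2 = (10 − 4) − 5 = 1, and the invariant factors of ∂_2 are all 1, so H_1 = Z.
  H_2: rank ker ∂_2 − rank ∂_3 = (5 − 5) − 0 = 0, and there is no ∂_3, so H_2 = 0.

(K is a triangulation of the Möbius band.)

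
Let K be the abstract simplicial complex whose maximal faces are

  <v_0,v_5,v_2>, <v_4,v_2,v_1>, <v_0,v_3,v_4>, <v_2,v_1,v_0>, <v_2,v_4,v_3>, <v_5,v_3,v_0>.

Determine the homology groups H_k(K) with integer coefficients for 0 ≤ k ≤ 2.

Fix the vertex order v_0 < v_1 < v_2 < v_3 < v_4 < v_5 and write every simplex with vertices in increasing order. Then dim K = 2 and the simplices of K are:

  0-simplices (6): [v_0], [v_1], [v_2], [v_3], [v_4], [v_5]
  1-simplices (12): [v_0,v_1], [v_0,v_2], [v_0,v_3], [v_0,v_4], [v_0,v_5], [v_1,v_2], [v_1,v_4], [v_2,v_3], [v_2,v_4], [v_2,v_5], [v_3,v_4], [v_3,v_5]
  2-simplices (6): [v_0,v_1,v_2], [v_0,v_2,v_5], [v_0,v_3,v_4], [v_0,v_3,v_5], [v_1,v_2,v_4], [v_2,v_3,v_4]

Hence C_0 ≅ Z^6, C_1 ≅ Z^12, C_2 ≅ Z^6.

Boundary ∂_1: C_1 → C_0 is given by ∂[p,q] = [q] − [p].
As a 6×12 matrix over Z this has rank 5, with invariant factors (1,1,1,1,1).

∂_2: C_2 → C_1 maps a triangle to the signed sum of its edges. For instance
  ∂[v_0,v_3,v_4] = [v_3,v_4] − [v_0,v_4] + [v_0,v_3],
  ∂[v_1,v_2,v_4] = [v_2,v_4] − [v_1,v_4] + [v_1,v_2].
The 12×6 boundary matrix has rank 6 and Smith normal form diag(1,1,1,1,1,1).

Reading off H_k = ker ∂_k / im ∂_{k+1}:

  H_0: rank C_0 − rank ∂_1 = 6 − 5 = 1, and the invariant factors of ∂_1 are all 1, so H_0 = Z.
  H_1: rank ker ∂_1 − rank ∂_2 = (12 − 5) − 6 = 1, and the invariant factors of ∂_2 are all 1, so H_1 = Z.
  H_2: rank ker ∂_2 − rank ∂_3 = (6 − 6) − 0 = 0, and there is no ∂_3, so H_2 = 0.

H_0 = Z,  H_1 = Z,  H_2 = 0.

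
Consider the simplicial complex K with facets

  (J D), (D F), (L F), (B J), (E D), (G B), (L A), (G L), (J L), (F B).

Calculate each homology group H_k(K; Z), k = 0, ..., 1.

K has 8 vertices, 10 edges.
rank ∂_0 = 0, rank ∂_1 = 7 ⇒ b_0 = 8 − 0 − 7 = 1; all invariant factors of ∂_1 are 1 so no torsion. So H_0 ≅ Z.
rank ∂_1 = 7, rank ∂_2 = 0 ⇒ b_1 = 10 − 7 − 0 = 3. So H_1 ≅ Z^3.

H_0 ≅ Z,  H_1 ≅ Z^3.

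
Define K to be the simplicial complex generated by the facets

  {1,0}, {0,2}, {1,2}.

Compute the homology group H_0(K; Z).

H_0 = Z.

We work with the vertex ordering 0 < 1 < 2. The simplices of K, each written with vertices in increasing order, are:

  0-simplices (3): [0], [1], [2]
  1-simplices (3): [0,1], [0,2], [1,2]

Hence C_0 ≅ Z^3, C_1 ≅ Z^3.

Boundary ∂_1: C_1 → C_0 is given by ∂[p,q] = [q] − [p].
This gives a 3×3 integer matrix of rank 2; reducing to Smith normal form yields diagonal entries (1,1).

Reading off H_k = ker ∂_k / im ∂_{k+1}:

  H_0: rank C_0 − rank ∂_1 = 3 − 2 = 1, and the invariant factors of ∂_1 are all 1, so H_0 ≅ Z.

(K is a triangulation of the circle S^1.)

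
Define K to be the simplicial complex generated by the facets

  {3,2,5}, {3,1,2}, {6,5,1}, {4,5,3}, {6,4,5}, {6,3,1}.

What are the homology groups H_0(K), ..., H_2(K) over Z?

H_0 ≅ Z,  H_1 ≅ Z,  H_2 = 0.

K has 6 vertices, 12 edges, 6 triangles.
rank ∂_0 = 0, rank ∂_1 = 5 ⇒ b_0 = 6 − 0 − 5 = 1; all invariant factors of ∂_1 are 1 so no torsion. So H_0 ≅ Z.
rank ∂_1 = 5, rank ∂_2 = 6 ⇒ b_1 = 12 − 5 − 6 = 1; all invariant factors of ∂_2 are 1 so no torsion. So H_1 ≅ Z.
rank ∂_2 = 6, rank ∂_3 = 0 ⇒ b_2 = 6 − 6 − 0 = 0. So H_2 ≅ 0.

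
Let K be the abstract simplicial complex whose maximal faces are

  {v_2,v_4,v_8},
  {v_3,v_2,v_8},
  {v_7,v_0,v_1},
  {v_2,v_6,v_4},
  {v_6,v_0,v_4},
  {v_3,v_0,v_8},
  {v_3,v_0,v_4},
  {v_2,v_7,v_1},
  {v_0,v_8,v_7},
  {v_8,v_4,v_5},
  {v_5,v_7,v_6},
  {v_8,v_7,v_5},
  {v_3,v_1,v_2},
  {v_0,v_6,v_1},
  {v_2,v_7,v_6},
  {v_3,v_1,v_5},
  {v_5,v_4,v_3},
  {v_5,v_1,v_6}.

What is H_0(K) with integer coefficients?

H_0 = Z.

Fix the vertex order v_0 < v_1 < v_2 < v_3 < v_4 < v_5 < v_6 < v_7 < v_8 and write every simplex with vertices in increasing order. Then dim K = 2 and the simplices of K are:

  0-simplices (9): [v_0], [v_1], [v_2], [v_3], [v_4], [v_5], [v_6], [v_7], [v_8]
  1-simplices (27): (27 of them)
  2-simplices (18): (18 of them)

so the chain groups are C_0 ≅ Z^9, C_1 ≅ Z^27, C_2 ≅ Z^18.

∂_1: C_1 → C_0 sends each edge [p,q] (with p < q) to q − p.
The resulting 9×27 matrix has rank 8, and its Smith normal form has invariant factors (1,1,1,1,1,1,1,1).

The boundary map ∂_2: C_2 → C_1 sends each 2-simplex [p,q,r] to [q,r] − [p,r] + [p,q]. For instance
  ∂[v_1,v_3,v_5] = [v_3,v_5] − [v_1,v_5] + [v_1,v_3],
  ∂[v_5,v_6,v_7] = [v_6,v_7] − [v_5,v_7] + [v_5,v_6].
As a 27×18 matrix over Z this has rank 18, with invariant factors (1,1,1,1,1,1,1,1,1,1,1,1,1,1,1,1,1,2).

Reading off H_k = ker ∂_k / im ∂_{k+1}:

  H_0: rank C_0 − rank ∂_1 = 9 − 8 = 1, and the invariant factors of ∂_1 are all 1, so H_0 ≅ Z.

(K is a triangulation of the Klein bottle.)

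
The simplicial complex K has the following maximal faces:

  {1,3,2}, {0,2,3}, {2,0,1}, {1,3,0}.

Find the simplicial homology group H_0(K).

H_0 = Z.

K has 4 vertices, 6 edges, 4 triangles.
rank ∂_0 = 0, rank ∂_1 = 3 ⇒ b_0 = 4 − 0 − 3 = 1; all invariant factors of ∂_1 are 1 so no torsion. So H_0 ≅ Z.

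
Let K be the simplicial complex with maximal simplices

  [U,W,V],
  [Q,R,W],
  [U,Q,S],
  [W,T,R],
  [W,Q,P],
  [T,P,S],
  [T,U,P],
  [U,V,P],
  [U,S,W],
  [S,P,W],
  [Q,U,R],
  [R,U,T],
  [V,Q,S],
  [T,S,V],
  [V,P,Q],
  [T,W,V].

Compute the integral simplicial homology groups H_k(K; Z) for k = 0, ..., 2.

Fix the vertex order P < Q < R < S < T < U < V < W and write every simplex with vertices in increasing order. Then dim K = 2 and the simplices of K are:

  0-simplices (8): P, Q, R, S, T, U, V, W
  1-simplices (24): PQ, PS, PT, PU, PV, PW, QR, QS, QU, QV, QW, RT, RU, RW, ST, SU, SV, SW, TU, TV, TW, UV, UW, VW
  2-simplices (16): PQV, PQW, PST, PSW, PTU, PUV, QRU, QRW, QSU, QSV, RTU, RTW, STV, SUW, TVW, UVW

so the chain groups are C_0 ≅ Z^8, C_1 ≅ Z^24, C_2 ≅ Z^16.

The boundary map ∂_1: C_1 → C_0 is given by ∂[p,q] = [q] − [p]. For instance
  ∂UW = W − U.
As a 8×24 matrix over Z this has rank 7, with invariant factors (1,1,1,1,1,1,1).

The boundary map ∂_2: C_2 → C_1 maps a triangle to the signed sum of its edges. For instance
  ∂RTW = TW − RW + RT,
  ∂PQV = QV − PV + PQ.
This gives a 24×16 integer matrix of rank 15; reducing to Smith normal form yields diagonal entries (1,1,1,1,1,1,1,1,1,1,1,1,1,1,1).

From H_k ≅ ker(∂_k) / im(∂_{k+1}) we obtain:

  H_0: rank C_0 − rank ∂_1 = 8 − 7 = 1, and the invariant factors of ∂_1 are all 1, so H_0 ≅ Z.
  H_1: rank ker ∂_1 − rank ∂_2 = (24 − 7) − 15 = 2, and the invariant factors of ∂_2 are all 1, so H_1 ≅ Z^2.
  H_2: rank ker ∂_2 − rank ∂_3 = (16 − 15) − 0 = 1, and there is no ∂_3, so H_2 ≅ Z.

As a check, the Euler characteristic is 8 − 24 + 16 = 0, which agrees with 1 − 2 + 1 = 0.

H_0 = Z,  H_1 = Z^2,  H_2 = Z.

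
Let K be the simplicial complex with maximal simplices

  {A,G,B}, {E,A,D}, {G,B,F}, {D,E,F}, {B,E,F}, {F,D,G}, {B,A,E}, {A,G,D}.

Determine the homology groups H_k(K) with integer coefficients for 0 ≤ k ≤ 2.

Fix the vertex order A < B < D < E < F < G and write every simplex with vertices in increasing order. Then dim K = 2 and the simplices of K are:

  0-simplices (6): A, B, D, E, F, G
  1-simplices (12): AB, AD, AE, AG, BE, BF, BG, DE, DF, DG, EF, FG
  2-simplices (8): ABE, ABG, ADE, ADG, BEF, BFG, DEF, DFG

so the chain groups are C_0 ≅ Z^6, C_1 ≅ Z^12, C_2 ≅ Z^8.

The boundary map ∂_1: C_1 → C_0 is given by ∂[p,q] = [q] − [p].
The resulting 6×12 matrix has rank 5, and its Smith normal form has invariant factors (1,1,1,1,1).

∂_2: C_2 → C_1 maps a triangle to the signed sum of its edges. For instance
  ∂DFG = FG − DG + DF,
  ∂ABE = BE − AE + AB.
The resulting 12×8 matrix has rank 7, and its Smith normal form has invariant factors (1,1,1,1,1,1,1).

Computing H_k = (kernel of ∂_k) / (image of ∂_{k+1}):

  H_0: rank C_0 − rank ∂_1 = 6 − 5 = 1, and the invariant factors of ∂_1 are all 1, so H_0 = Z.
  H_1: rank ker ∂_1 − rank ∂_2 = (12 − 5) − 7 = 0, and the invariant factors of ∂_2 are all 1, so H_1 = 0.
  H_2: rank ker ∂_2 − rank ∂_3 = (8 − 7) − 0 = 1, and there is no ∂_3, so H_2 = Z.

H_0 ≅ Z,  H_1 = 0,  H_2 ≅ Z.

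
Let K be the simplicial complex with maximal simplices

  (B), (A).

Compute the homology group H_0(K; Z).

K has 2 vertices.
rank ∂_0 = 0, rank ∂_1 = 0 ⇒ b_0 = 2 − 0 − 0 = 2. So H_0 ≅ Z^2.

H_0 = Z^2.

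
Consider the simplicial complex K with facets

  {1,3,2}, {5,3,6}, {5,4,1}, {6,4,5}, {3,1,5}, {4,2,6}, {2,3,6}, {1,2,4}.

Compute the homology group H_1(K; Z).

H_1 ≅ 0.

We work with the vertex ordering 1 < 2 < 3 < 4 < 5 < 6. The simplices of K, each written with vertices in increasing order, are:

  0-simplices (6): [1], [2], [3], [4], [5], [6]
  1-simplices (12): [1,2], [1,3], [1,4], [1,5], [2,3], [2,4], [2,6], [3,5], [3,6], [4,5], [4,6], [5,6]
  2-simplices (8): [1,2,3], [1,2,4], [1,3,5], [1,4,5], [2,3,6], [2,4,6], [3,5,6], [4,5,6]

so the chain groups are C_0 ≅ Z^6, C_1 ≅ Z^12, C_2 ≅ Z^8.

∂_1: C_1 → C_0 sends each edge [p,q] (with p < q) to q − p.
The 6×12 boundary matrix has rank 5 and Smith normal form diag(1,1,1,1,1).

Boundary ∂_2: C_2 → C_1 acts by ∂[p,q,r] = [q,r] − [p,r] + [p,q]. For instance
  ∂[3,5,6] = [5,6] − [3,6] + [3,5],
  ∂[1,4,5] = [4,5] − [1,5] + [1,4].
The resulting 12×8 matrix has rank 7, and its Smith normal form has invariant factors (1,1,1,1,1,1,1).

From H_k ≅ ker(∂_k) / im(∂_{k+1}) we obtain:

  H_1: rank ker ∂_1 − rank ∂_2 = (12 − 5) − 7 = 0, and the invariant factors of ∂_2 are all 1, so H_1 = 0.

(K is a triangulation of the 2-sphere S^2.)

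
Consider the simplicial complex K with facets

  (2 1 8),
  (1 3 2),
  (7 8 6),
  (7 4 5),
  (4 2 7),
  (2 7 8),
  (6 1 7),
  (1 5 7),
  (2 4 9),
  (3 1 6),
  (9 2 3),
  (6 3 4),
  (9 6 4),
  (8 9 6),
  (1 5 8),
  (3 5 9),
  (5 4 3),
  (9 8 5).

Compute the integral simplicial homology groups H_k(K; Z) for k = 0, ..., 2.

H_0 ≅ Z,  H_1 ≅ Z ⊕ Z/2,  H_2 = 0.

Fix the vertex order 1 < 2 < 3 < 4 < 5 < 6 < 7 < 8 < 9 and write every simplex with vertices in increasing order. Then dim K = 2 and the simplices of K are:

  0-simplices (9): [1], [2], [3], [4], [5], [6], [7], [8], [9]
  1-simplices (27): (27 of them)
  2-simplices (18): [1,2,3], [1,2,8], [1,3,6], [1,5,7], [1,5,8], [1,6,7], [2,3,9], [2,4,7], [2,4,9], [2,7,8], [3,4,5], [3,4,6], [3,5,9], [4,5,7], [4,6,9], [5,8,9], [6,7,8], [6,8,9]

giving chain groups C_0 ≅ Z^9, C_1 ≅ Z^27, C_2 ≅ Z^18.

The boundary map ∂_1: C_1 → C_0 sends each edge [p,q] (with p < q) to q − p. For instance
  ∂[2,3] = [3] − [2].
The 9×27 boundary matrix has rank 8 and Smith normal form diag(1,1,1,1,1,1,1,1).

∂_2: C_2 → C_1 sends each 2-simplex [p,q,r] to [q,r] − [p,r] + [p,q]. For instance
  ∂[2,4,7] = [4,7] − [2,7] + [2,4],
  ∂[1,6,7] = [6,7] − [1,7] + [1,6].
The 27×18 boundary matrix has rank 18 and Smith normal form diag(1,1,1,1,1,1,1,1,1,1,1,1,1,1,1,1,1,2).

From H_k ≅ ker(∂_k) / im(∂_{k+1}) we obtain:

  H_0: rank C_0 − rank ∂_1 = 9 − 8 = 1, and the invariant factors of ∂_1 are all 1, so H_0 ≅ Z.
  H_1: rank ker ∂_1 − rank ∂_2 = (27 − 8) − 18 = 1, and ∂_2 has invariant factor 2 > 1, so H_1 ≅ Z ⊕ Z/2.
  H_2: rank ker ∂_2 − rank ∂_3 = (18 − 18) − 0 = 0, and there is no ∂_3, so H_2 ≅ 0.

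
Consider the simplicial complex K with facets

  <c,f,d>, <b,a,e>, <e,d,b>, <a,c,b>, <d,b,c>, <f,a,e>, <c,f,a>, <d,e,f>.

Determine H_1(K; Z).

Fix the vertex order a < b < c < d < e < f and write every simplex with vertices in increasing order. Then dim K = 2 and the simplices of K are:

  0-simplices (6): a, b, c, d, e, f
  1-simplices (12): ab, ac, ae, af, bc, bd, be, cd, cf, de, df, ef
  2-simplices (8): abc, abe, acf, aef, bcd, bde, cdf, def

Hence C_0 ≅ Z^6, C_1 ≅ Z^12, C_2 ≅ Z^8.

The boundary map ∂_1: C_1 → C_0 maps an edge to its endpoints' difference, ∂[p,q] = q − p.
The resulting 6×12 matrix has rank 5, and its Smith normal form has invariant factors (1,1,1,1,1).

∂_2: C_2 → C_1 maps a triangle to the signed sum of its edges. For instance
  ∂bde = de − be + bd,
  ∂acf = cf − af + ac.
This gives a 12×8 integer matrix of rank 7; reducing to Smith normal form yields diagonal entries (1,1,1,1,1,1,1).

Reading off H_k = ker ∂_k / im ∂_{k+1}:

  H_1: rank ker ∂_1 − rank ∂_2 = (12 − 5) − 7 = 0, and the invariant factors of ∂_2 are all 1, so H_1 = 0.

(K is a triangulation of the 2-sphere S^2.)

H_1 = 0.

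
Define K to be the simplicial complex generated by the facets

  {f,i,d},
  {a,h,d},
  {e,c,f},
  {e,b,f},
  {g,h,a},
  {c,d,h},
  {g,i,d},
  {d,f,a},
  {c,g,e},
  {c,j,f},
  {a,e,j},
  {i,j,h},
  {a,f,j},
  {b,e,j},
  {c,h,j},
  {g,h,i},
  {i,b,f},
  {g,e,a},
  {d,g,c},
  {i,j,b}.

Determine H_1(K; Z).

H_1 = Z ⊕ Z/2.

Fix the vertex order a < b < c < d < e < f < g < h < i < j and write every simplex with vertices in increasing order. Then dim K = 2 and the simplices of K are:

  0-simplices (10): a, b, c, d, e, f, g, h, i, j
  1-simplices (30): ad, ae, af, ag, ah, aj, be, bf, bi, bj, cd, ce, cf, cg, ch, cj, df, dg, dh, di, ef, eg, ej, fi, fj, gh, gi, hi, hj, ij
  2-simplices (20): adf, adh, aeg, aej, afj, agh, bef, bej, bfi, bij, cdg, cdh, cef, ceg, cfj, chj, dfi, dgi, ghi, hij

Hence C_0 ≅ Z^10, C_1 ≅ Z^30, C_2 ≅ Z^20.

Boundary ∂_1: C_1 → C_0 sends each edge [p,q] (with p < q) to q − p. For instance
  ∂ah = h − a.
The resulting 10×30 matrix has rank 9, and its Smith normal form has invariant factors (1,1,1,1,1,1,1,1,1).

∂_2: C_2 → C_1 maps a triangle to the signed sum of its edges. For instance
  ∂bef = ef − bf + be,
  ∂dgi = gi − di + dg.
The resulting 30×20 matrix has rank 20, and its Smith normal form has invariant factors (1,1,1,1,1,1,1,1,1,1,1,1,1,1,1,1,1,1,1,2).

From H_k ≅ ker(∂_k) / im(∂_{k+1}) we obtain:

  H_1: rank ker ∂_1 − rank ∂_2 = (30 − 9) − 20 = 1, and ∂_2 has invariant factor 2 > 1, so H_1 = Z ⊕ Z/2.

(K is a triangulation of the Klein bottle.)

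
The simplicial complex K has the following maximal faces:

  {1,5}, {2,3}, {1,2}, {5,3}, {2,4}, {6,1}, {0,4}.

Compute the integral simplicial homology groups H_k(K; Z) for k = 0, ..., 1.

Take the total order 0 < 1 < 2 < 3 < 4 < 5 < 6 on the vertex set. Then K (dimension 1) consists of the simplices:

  0-simplices (7): [0], [1], [2], [3], [4], [5], [6]
  1-simplices (7): [0,4], [1,2], [1,5], [1,6], [2,3], [2,4], [3,5]

so the chain groups are C_0 ≅ Z^7, C_1 ≅ Z^7.

The boundary map ∂_1: C_1 → C_0 maps an edge to its endpoints' difference, ∂[p,q] = q − p. For instance
  ∂[2,4] = [4] − [2].
As a 7×7 matrix over Z this has rank 6, with invariant factors (1,1,1,1,1,1).

From H_k ≅ ker(∂_k) / im(∂_{k+1}) we obtain:

  H_0: rank C_0 − rank ∂_1 = 7 − 6 = 1, and the invariant factors of ∂_1 are all 1, so H_0 = Z.
  H_1: rank ker ∂_1 − rank ∂_2 = (7 − 6) − 0 = 1, and there is no ∂_2, so H_1 = Z.

H_0 = Z,  H_1 = Z.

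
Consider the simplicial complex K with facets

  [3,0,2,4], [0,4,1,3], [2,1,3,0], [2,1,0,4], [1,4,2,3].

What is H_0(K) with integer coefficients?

H_0 ≅ Z.

K has 5 vertices, 10 edges, 10 triangles, 5 3-simplices.
rank ∂_0 = 0, rank ∂_1 = 4 ⇒ b_0 = 5 − 0 − 4 = 1; all invariant factors of ∂_1 are 1 so no torsion. So H_0 ≅ Z.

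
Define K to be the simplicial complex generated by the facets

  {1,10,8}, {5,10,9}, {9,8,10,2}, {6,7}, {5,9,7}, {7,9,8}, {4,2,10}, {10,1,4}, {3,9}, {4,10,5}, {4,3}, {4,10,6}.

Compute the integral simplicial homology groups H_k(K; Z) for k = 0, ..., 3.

Take the total order 1 < 2 < 3 < 4 < 5 < 6 < 7 < 8 < 9 < 10 on the vertex set. Then K (dimension 3) consists of the simplices:

  0-simplices (10): [1], [2], [3], [4], [5], [6], [7], [8], [9], [10]
  1-simplices (22): [1,4], [1,8], [1,10], [2,4], [2,8], [2,9], [2,10], [3,4], [3,9], [4,5], [4,6], [4,10], [5,7], [5,9], [5,10], [6,7], [6,10], [7,8], [7,9], [8,9], [8,10], [9,10]
  2-simplices (12): [1,4,10], [1,8,10], [2,4,10], [2,8,9], [2,8,10], [2,9,10], [4,5,10], [4,6,10], [5,7,9], [5,9,10], [7,8,9], [8,9,10]
  3-simplices (1): [2,8,9,10]

so the chain groups are C_0 ≅ Z^10, C_1 ≅ Z^22, C_2 ≅ Z^12, C_3 ≅ Z^1.

The boundary map ∂_1: C_1 → C_0 maps an edge to its endpoints' difference, ∂[p,q] = q − p. For instance
  ∂[1,4] = [4] − [1].
The resulting 10×22 matrix has rank 9, and its Smith normal form has invariant factors (1,1,1,1,1,1,1,1,1).

Boundary ∂_2: C_2 → C_1 acts by ∂[p,q,r] = [q,r] − [p,r] + [p,q]. For instance
  ∂[2,8,10] = [8,10] − [2,10] + [2,8],
  ∂[4,6,10] = [6,10] − [4,10] + [4,6].
The resulting 22×12 matrix has rank 11, and its Smith normal form has invariant factors (1,1,1,1,1,1,1,1,1,1,1).

∂_3: C_3 → C_2 sends each 3-simplex σ to the alternating sum Σ_i (−1)^i (σ with its i-th vertex removed). For instance
  ∂[2,8,9,10] = [8,9,10] − [2,9,10] + [2,8,10] − [2,8,9].
The 12×1 boundary matrix has rank 1 and Smith normal form diag(1).

Now H_k = ker ∂_k / im ∂_{k+1}, so:

  H_0: rank C_0 − rank ∂_1 = 10 − 9 = 1, and the invariant factors of ∂_1 are all 1, so H_0 ≅ Z.
  H_1: rank ker ∂_1 − rank ∂_2 = (22 − 9) − 11 = 2, and the invariant factors of ∂_2 are all 1, so H_1 ≅ Z^2.
  H_2: rank ker ∂_2 − rank ∂_3 = (12 − 11) − 1 = 0, and the invariant factors of ∂_3 are all 1, so H_2 ≅ 0.
  H_3: rank ker ∂_3 − rank ∂_4 = (1 − 1) − 0 = 0, and there is no ∂_4, so H_3 ≅ 0.

As a check, the Euler characteristic is 10 − 22 + 12 − 1 = -1, which agrees with 1 − 2 + 0 − 0 = -1.

H_0 ≅ Z,  H_1 ≅ Z^2,  H_2 = 0,  H_3 = 0.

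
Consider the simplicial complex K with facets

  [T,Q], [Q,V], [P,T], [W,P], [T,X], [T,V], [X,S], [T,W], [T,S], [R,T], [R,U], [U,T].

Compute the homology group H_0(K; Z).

Order the vertices as P < Q < R < S < T < U < V < W < X. Listing each simplex with vertices in this order, K has dimension 1 with simplices:

  0-simplices (9): P, Q, R, S, T, U, V, W, X
  1-simplices (12): PT, PW, QT, QV, RT, RU, ST, SX, TU, TV, TW, TX

giving chain groups C_0 ≅ Z^9, C_1 ≅ Z^12.

∂_1: C_1 → C_0 is given by ∂[p,q] = [q] − [p].
This gives a 9×12 integer matrix of rank 8; reducing to Smith normal form yields diagonal entries (1,1,1,1,1,1,1,1).

Computing H_k = (kernel of ∂_k) / (image of ∂_{k+1}):

  H_0: rank C_0 − rank ∂_1 = 9 − 8 = 1, and the invariant factors of ∂_1 are all 1, so H_0 = Z.

(K is a triangulation of a wedge of 4 circles.)

H_0 ≅ Z.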